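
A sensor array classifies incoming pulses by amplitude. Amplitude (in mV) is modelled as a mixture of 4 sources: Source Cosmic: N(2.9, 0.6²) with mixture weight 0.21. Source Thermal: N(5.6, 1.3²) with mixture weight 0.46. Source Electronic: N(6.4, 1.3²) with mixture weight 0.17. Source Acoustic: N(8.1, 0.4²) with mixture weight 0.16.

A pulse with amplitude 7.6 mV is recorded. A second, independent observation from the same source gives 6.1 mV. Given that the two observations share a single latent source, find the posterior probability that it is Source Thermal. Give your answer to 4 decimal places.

0.5475

The responsibility of component k is P(Z=k) f_k(x) divided by Σ_j P(Z=j) f_j(x).
Since both observations come from the same component, the likelihood for component k is f_k(x₁)·f_k(x₂).
  L_Cosmic = [(1/(0.6·√(2π)))·exp(−(7.6−2.9)²/(2·0.6²)) = 0.664904·exp(-30.68056) = 3.15038e-14] × [4.42717e-07] = 1.39473e-20
  L_Thermal = [(1/(1.3·√(2π)))·exp(−(7.6−5.6)²/(2·1.3²)) = 0.306879·exp(-1.18343) = 0.0939742] × [0.285] = 0.0267826
  L_Electronic = [(1/(1.3·√(2π)))·exp(−(7.6−6.4)²/(2·1.3²)) = 0.306879·exp(-0.42604) = 0.20042] × [0.298815] = 0.0598886
  L_Acoustic = [(1/(0.4·√(2π)))·exp(−(7.6−8.1)²/(2·0.4²)) = 0.997356·exp(-0.78125) = 0.456623] × [3.7168e-06] = 1.69717e-06
Multiply by the mixture weights:
  P(Z=Cosmic)·L_Cosmic = 0.21 × 1.39473e-20 = 2.92893e-21
  P(Z=Thermal)·L_Thermal = 0.46 × 0.0267826 = 0.01232
  P(Z=Electronic)·L_Electronic = 0.17 × 0.0598886 = 0.0101811
  P(Z=Acoustic)·L_Acoustic = 0.16 × 1.69717e-06 = 2.71548e-07
Evidence: 2.92893e-21 + 0.01232 + 0.0101811 + 2.71548e-07 = 0.0225013
So the posterior for Source Thermal is 0.01232 / 0.0225013 ≈ 0.5475.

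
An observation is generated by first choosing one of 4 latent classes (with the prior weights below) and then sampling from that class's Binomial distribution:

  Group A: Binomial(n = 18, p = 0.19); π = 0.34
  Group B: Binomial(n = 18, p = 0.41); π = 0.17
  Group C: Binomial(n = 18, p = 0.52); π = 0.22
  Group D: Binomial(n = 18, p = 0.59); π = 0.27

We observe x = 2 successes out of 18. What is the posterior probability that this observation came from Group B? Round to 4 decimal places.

By Bayes' theorem, P(k | x) = P(Z=k) f_k(x) / Σ_j P(Z=j) f_j(x).
Component likelihoods at x = 2 successes out of 18:
  f_A = 0.189653
  f_B = 0.00554487
  f_C = 0.000328517
  f_D = 3.39576e-05
Prior × likelihood for each component:
  P(Z=A)·f_A = 0.34 × 0.189653 = 0.0644819
  P(Z=B)·f_B = 0.17 × 0.00554487 = 0.000942628
  P(Z=C)·f_C = 0.22 × 0.000328517 = 7.22738e-05
  P(Z=D)·f_D = 0.27 × 3.39576e-05 = 9.16856e-06
Evidence: 0.0644819 + 0.000942628 + 7.22738e-05 + 9.16856e-06 = 0.065506
P(Group B | data) ≈ 0.0144

0.0144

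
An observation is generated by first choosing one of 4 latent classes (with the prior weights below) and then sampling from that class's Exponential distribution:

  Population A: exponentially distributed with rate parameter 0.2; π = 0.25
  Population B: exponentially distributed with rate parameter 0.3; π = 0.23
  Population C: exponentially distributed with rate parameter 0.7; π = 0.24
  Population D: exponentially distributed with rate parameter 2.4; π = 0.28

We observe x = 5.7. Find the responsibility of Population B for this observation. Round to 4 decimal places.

By Bayes' theorem, P(k | x) = π_k f_k(x) / Σ_j π_j f_j(x).
Exponential densities:
  p_A = 0.2·e^(−0.2·5.7) = 0.2·e^(−1.1400) = 0.0639638
  p_B = 0.3·e^(−0.3·5.7) = 0.3·e^(−1.7100) = 0.0542597
  p_C = 0.7·e^(−0.7·5.7) = 0.7·e^(−3.9900) = 0.0129498
  p_D = 2.4·e^(−2.4·5.7) = 2.4·e^(−13.6800) = 2.74829e-06
Multiply by the mixture weights:
  π_A·p_A = 0.25 × 0.0639638 = 0.015991
  π_B·p_B = 0.23 × 0.0542597 = 0.0124797
  π_C·p_C = 0.24 × 0.0129498 = 0.00310795
  π_D·p_D = 0.28 × 2.74829e-06 = 7.69522e-07
Normaliser: 0.015991 + 0.0124797 + 0.00310795 + 7.69522e-07 = 0.0315794
P(Population B | x) = 0.0124797 / 0.0315794 ≈ 0.3952

0.3952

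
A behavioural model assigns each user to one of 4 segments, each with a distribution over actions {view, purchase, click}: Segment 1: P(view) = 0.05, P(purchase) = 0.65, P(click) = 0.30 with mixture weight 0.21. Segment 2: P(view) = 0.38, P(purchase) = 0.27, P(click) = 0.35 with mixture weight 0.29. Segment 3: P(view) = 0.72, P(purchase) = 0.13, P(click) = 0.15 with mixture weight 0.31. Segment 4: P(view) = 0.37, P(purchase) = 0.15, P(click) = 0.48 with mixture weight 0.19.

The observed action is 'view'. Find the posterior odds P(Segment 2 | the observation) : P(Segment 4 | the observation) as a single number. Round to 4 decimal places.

1.5676

Since P(k|x) ∝ π_k f_k(x), the posterior odds are π_i f_i(x) / (π_j f_j(x)).
Categorical probabilities:
  p_1 = 0.05
  p_2 = 0.38
  p_3 = 0.72
  p_4 = 0.37
Odds = (0.29/0.19) × (0.38/0.37) = 1.52632 × 1.02703 ≈ 1.5676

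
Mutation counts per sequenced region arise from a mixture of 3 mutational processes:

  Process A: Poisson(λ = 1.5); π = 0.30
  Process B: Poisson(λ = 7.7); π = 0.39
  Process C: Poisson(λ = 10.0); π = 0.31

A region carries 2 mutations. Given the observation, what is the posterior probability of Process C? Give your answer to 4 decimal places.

0.0087

P(component k | x) = P(Z=k)·f_k(x) / marginal(x), where marginal(x) = Σ_j P(Z=j)·f_j(x).
Evaluate each component's likelihood at the observed value:
  f_A = e^(−1.5)·1.5^2/2! = 0.251021
  f_B = e^(−7.7)·7.7^2/2! = 0.0134241
  f_C = e^(−10.0)·10.0^2/2! = 0.00227
Prior × likelihood for each component:
  P(Z=A)·f_A = 0.30 × 0.251021 = 0.0753064
  P(Z=B)·f_B = 0.39 × 0.0134241 = 0.00523538
  P(Z=C)·f_C = 0.31 × 0.00227 = 0.000703699
Denominator: 0.0753064 + 0.00523538 + 0.000703699 = 0.0812455
Responsibility of Process C: 0.000703699 / 0.0812455 ≈ 0.0087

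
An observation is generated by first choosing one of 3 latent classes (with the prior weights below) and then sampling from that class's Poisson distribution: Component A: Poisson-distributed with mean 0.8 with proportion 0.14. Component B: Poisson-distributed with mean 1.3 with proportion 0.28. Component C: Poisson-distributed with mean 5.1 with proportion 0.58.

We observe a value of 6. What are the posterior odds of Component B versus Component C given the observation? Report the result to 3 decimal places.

0.006

Posterior odds = (P(Z=i) f_i(x)) / (P(Z=j) f_j(x)); the normalising sum cancels.
Evaluate each component's likelihood at the observed value:
  L_A = e^(−0.8)·0.8^6/6! = 0.000163596
  L_B = e^(−1.3)·1.3^6/6! = 0.00182703
  L_C = e^(−5.1)·5.1^6/6! = 0.149
Odds = (0.28/0.58) × (0.00182703/0.149) = 0.482759 × 0.0122619 ≈ 0.006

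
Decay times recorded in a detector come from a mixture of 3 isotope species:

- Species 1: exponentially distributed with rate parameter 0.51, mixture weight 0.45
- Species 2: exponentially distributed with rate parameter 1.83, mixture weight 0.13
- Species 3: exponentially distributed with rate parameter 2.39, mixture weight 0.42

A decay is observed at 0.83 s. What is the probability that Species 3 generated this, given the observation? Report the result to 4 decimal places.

Apply Bayes' rule: the posterior for each component is proportional to its prior times its likelihood at x.
Exponential densities:
  f_1 = 0.51·e^(−0.51·0.83) = 0.51·e^(−0.4233) = 0.33399
  f_2 = 1.83·e^(−1.83·0.83) = 1.83·e^(−1.5189) = 0.400683
  f_3 = 2.39·e^(−2.39·0.83) = 2.39·e^(−1.9837) = 0.328767
Prior × likelihood for each component:
  P(Z=1)·f_1 = 0.45 × 0.33399 = 0.150295
  P(Z=2)·f_2 = 0.13 × 0.400683 = 0.0520888
  P(Z=3)·f_3 = 0.42 × 0.328767 = 0.138082
Denominator: 0.150295 + 0.0520888 + 0.138082 = 0.340466
P(Species 3 | data) ≈ 0.4056

0.4056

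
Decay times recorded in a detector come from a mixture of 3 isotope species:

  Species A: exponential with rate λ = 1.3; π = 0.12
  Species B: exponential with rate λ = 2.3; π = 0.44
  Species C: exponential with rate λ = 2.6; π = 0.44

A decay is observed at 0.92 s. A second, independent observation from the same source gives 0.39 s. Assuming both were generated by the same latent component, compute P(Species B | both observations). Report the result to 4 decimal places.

0.4576

Posterior ∝ prior × likelihood, so P(k | x) ∝ P(Z=k) f_k(x); normalise over all components.
Since both observations come from the same component, the likelihood for component k is f_k(x₁)·f_k(x₂).
  f_A = [1.3·e^(−1.3·0.92) = 1.3·e^(−1.1960) = 0.393122] × [0.78299] = 0.30781
  f_B = [2.3·e^(−2.3·0.92) = 2.3·e^(−2.1160) = 0.277179] × [0.93792] = 0.259972
  f_C = [2.6·e^(−2.6·0.92) = 2.6·e^(−2.3920) = 0.237761] × [0.943189] = 0.224254
Prior × likelihood for each component:
  P(Z=A)·f_A = 0.12 × 0.30781 = 0.0369372
  P(Z=B)·f_B = 0.44 × 0.259972 = 0.114388
  P(Z=C)·f_C = 0.44 × 0.224254 = 0.0986716
Marginal: 0.0369372 + 0.114388 + 0.0986716 = 0.249997
So the posterior for Species B is 0.114388 / 0.249997 ≈ 0.4576.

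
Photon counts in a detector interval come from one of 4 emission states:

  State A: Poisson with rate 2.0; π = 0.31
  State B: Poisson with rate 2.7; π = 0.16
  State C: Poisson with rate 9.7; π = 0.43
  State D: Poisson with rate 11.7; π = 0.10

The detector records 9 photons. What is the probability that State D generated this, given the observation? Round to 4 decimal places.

The responsibility of component k is P(Z=k) f_k(x) divided by Σ_j P(Z=j) f_j(x).
Evaluate each component's likelihood at the observed value:
  p_A = 0.000190949
  p_B = 0.00141226
  p_C = 0.128388
  p_D = 0.0938997
Weight by the priors:
  P(Z=A)·p_A = 0.31 × 0.000190949 = 5.91943e-05
  P(Z=B)·p_B = 0.16 × 0.00141226 = 0.000225962
  P(Z=C)·p_C = 0.43 × 0.128388 = 0.0552071
  P(Z=D)·p_D = 0.10 × 0.0938997 = 0.00938997
Evidence: 5.91943e-05 + 0.000225962 + 0.0552071 + 0.00938997 = 0.0648822
P(State D | 9 photons) ≈ 0.1447

0.1447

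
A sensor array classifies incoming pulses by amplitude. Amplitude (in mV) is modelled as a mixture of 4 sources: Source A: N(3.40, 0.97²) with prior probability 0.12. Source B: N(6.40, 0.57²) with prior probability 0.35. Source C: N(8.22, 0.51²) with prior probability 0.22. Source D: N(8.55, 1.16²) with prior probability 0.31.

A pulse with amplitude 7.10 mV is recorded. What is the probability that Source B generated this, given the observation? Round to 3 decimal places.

0.642

Apply Bayes' rule: the posterior for each component is proportional to its prior times its likelihood at x.
Evaluate each component's likelihood at the observed value:
  p_A = 0.000284884
  p_B = 0.329263
  p_C = 0.0701602
  p_D = 0.157456
Weight by the priors:
  π_A·p_A = 0.12 × 0.000284884 = 3.41861e-05
  π_B·p_B = 0.35 × 0.329263 = 0.115242
  π_C·p_C = 0.22 × 0.0701602 = 0.0154352
  π_D·p_D = 0.31 × 0.157456 = 0.0488114
Evidence: 3.41861e-05 + 0.115242 + 0.0154352 + 0.0488114 = 0.179523
P(Source B | the observation) = 0.115242 / 0.179523 ≈ 0.642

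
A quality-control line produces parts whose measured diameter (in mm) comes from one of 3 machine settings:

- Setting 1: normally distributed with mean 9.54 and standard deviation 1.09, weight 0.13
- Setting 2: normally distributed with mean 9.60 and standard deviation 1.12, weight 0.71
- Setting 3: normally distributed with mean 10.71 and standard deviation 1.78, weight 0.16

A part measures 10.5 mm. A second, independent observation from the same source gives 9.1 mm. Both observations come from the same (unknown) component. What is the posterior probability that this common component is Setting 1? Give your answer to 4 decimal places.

Apply Bayes' rule: the posterior for each component is proportional to its prior times its likelihood at x.
Since both observations come from the same component, the likelihood for component k is f_k(x₁)·f_k(x₂).
  L_1 = [(1/(1.09·√(2π)))·exp(−(10.5−9.54)²/(2·1.09²)) = 0.366002·exp(-0.38785) = 0.248339] × [0.337365] = 0.0837806
  L_2 = [(1/(1.12·√(2π)))·exp(−(10.5−9.60)²/(2·1.12²)) = 0.356198·exp(-0.32286) = 0.257914] × [0.322415] = 0.0831551
  L_3 = [(1/(1.78·√(2π)))·exp(−(10.5−10.71)²/(2·1.78²)) = 0.224125·exp(-0.00696) = 0.222571] × [0.148881] = 0.0331366
Unnormalised posteriors:
  P(Z=1)·L_1 = 0.13 × 0.0837806 = 0.0108915
  P(Z=2)·L_2 = 0.71 × 0.0831551 = 0.0590402
  P(Z=3)·L_3 = 0.16 × 0.0331366 = 0.00530185
Sum: 0.0108915 + 0.0590402 + 0.00530185 = 0.0752335
Responsibility of Setting 1: 0.0108915 / 0.0752335 ≈ 0.1448

0.1448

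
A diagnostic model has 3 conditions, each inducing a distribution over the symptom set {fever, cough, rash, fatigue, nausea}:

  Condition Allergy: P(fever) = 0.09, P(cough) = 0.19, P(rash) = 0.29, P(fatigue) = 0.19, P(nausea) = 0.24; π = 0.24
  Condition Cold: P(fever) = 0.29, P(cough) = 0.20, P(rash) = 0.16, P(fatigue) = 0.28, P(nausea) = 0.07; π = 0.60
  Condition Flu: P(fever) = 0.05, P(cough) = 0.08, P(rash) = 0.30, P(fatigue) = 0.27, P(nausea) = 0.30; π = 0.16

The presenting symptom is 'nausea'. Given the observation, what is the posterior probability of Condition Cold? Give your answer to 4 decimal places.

0.2846

By Bayes' theorem, P(k | x) = w_k f_k(x) / Σ_j w_j f_j(x).
Component likelihoods at x = 'nausea':
  p_Allergy = 0.24
  p_Cold = 0.07
  p_Flu = 0.3
Unnormalised posteriors:
  w_Allergy·p_Allergy = 0.24 × 0.24 = 0.0576
  w_Cold·p_Cold = 0.60 × 0.07 = 0.042
  w_Flu·p_Flu = 0.16 × 0.3 = 0.048
Marginal: 0.0576 + 0.042 + 0.048 = 0.1476
P(Condition Cold | data) = 0.042 / 0.1476 ≈ 0.2846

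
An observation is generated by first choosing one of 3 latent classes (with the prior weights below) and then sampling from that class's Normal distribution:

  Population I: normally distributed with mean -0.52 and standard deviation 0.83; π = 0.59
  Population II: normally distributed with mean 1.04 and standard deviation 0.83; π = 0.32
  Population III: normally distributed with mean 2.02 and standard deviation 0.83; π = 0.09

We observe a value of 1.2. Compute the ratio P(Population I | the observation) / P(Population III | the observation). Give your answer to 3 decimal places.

Since P(k|x) ∝ π_k f_k(x), the posterior odds are π_i f_i(x) / (π_j f_j(x)).
Component likelihoods at x = 1.2:
  p_I = (1/(0.83·√(2π)))·exp(−(1.2−-0.52)²/(2·0.83²)) = 0.480653·exp(-2.14719) = 0.056146
  p_II = (1/(0.83·√(2π)))·exp(−(1.2−1.04)²/(2·0.83²)) = 0.480653·exp(-0.01858) = 0.471805
  p_III = (1/(0.83·√(2π)))·exp(−(1.2−2.02)²/(2·0.83²)) = 0.480653·exp(-0.48802) = 0.295043
0.0331261 / 0.0265539 ≈ 1.248

1.248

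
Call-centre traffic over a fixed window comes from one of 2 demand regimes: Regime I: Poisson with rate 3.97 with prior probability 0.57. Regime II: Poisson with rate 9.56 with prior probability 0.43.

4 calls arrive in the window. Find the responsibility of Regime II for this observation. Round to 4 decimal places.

P(component k | x) = π_k·f_k(x) / marginal(x), where marginal(x) = Σ_j π_j·f_j(x).
Component likelihoods at x = 4 calls:
  f_I = e^(−3.97)·3.97^4/4! = 0.195345
  f_II = e^(−9.56)·9.56^4/4! = 0.0245338
Weight by the priors:
  π_I·f_I = 0.57 × 0.195345 = 0.111346
  π_II·f_II = 0.43 × 0.0245338 = 0.0105495
Marginal: 0.111346 + 0.0105495 = 0.121896
P(Regime II | 4 calls) = 0.0105495 / 0.121896 ≈ 0.0865

0.0865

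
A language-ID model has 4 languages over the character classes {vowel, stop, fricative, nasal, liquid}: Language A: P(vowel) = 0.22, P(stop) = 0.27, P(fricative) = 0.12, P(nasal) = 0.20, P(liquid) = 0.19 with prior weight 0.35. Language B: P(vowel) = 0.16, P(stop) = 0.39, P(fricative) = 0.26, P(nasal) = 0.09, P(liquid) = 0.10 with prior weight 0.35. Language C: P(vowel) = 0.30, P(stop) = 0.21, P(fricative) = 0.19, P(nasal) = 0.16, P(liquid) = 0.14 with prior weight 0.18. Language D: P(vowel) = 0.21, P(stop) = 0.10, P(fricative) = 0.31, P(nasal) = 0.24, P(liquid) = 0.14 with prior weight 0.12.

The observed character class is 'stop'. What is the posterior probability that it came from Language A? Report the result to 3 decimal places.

0.337

The responsibility of component k is π_k f_k(x) divided by Σ_j π_j f_j(x).
Evaluate each component's likelihood at the observed value:
  f_A = 0.27
  f_B = 0.39
  f_C = 0.21
  f_D = 0.1
Multiply by the mixture weights:
  π_A·f_A = 0.35 × 0.27 = 0.0945
  π_B·f_B = 0.35 × 0.39 = 0.1365
  π_C·f_C = 0.18 × 0.21 = 0.0378
  π_D·f_D = 0.12 × 0.1 = 0.012
Normaliser: 0.0945 + 0.1365 + 0.0378 + 0.012 = 0.2808
Responsibility of Language A: 0.0945 / 0.2808 ≈ 0.337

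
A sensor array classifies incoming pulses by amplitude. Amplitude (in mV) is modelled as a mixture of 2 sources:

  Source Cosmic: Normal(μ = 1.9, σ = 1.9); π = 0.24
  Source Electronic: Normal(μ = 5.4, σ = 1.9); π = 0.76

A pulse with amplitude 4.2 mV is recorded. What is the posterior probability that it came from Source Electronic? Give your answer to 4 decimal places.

0.8437

By Bayes' theorem, P(k | x) = π_k f_k(x) / Σ_j π_j f_j(x).
Normal densities:
  p_Cosmic = 0.100915
  p_Electronic = 0.172004
Unnormalised posteriors:
  π_Cosmic·p_Cosmic = 0.24 × 0.100915 = 0.0242195
  π_Electronic·p_Electronic = 0.76 × 0.172004 = 0.130723
Normaliser: 0.0242195 + 0.130723 = 0.154942
P(Source Electronic | 4.2 mV) = 0.130723 / 0.154942 ≈ 0.8437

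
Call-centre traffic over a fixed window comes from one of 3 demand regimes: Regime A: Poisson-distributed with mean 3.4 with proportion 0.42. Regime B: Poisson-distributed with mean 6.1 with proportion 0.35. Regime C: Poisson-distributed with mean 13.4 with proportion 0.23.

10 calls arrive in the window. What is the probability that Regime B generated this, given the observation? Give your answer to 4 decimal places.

0.4518

Apply Bayes' rule: the posterior for each component is proportional to its prior times its likelihood at x.
Component likelihoods at x = 10 calls:
  L_A = e^(−3.4)·3.4^10/10! = 0.00189856
  L_B = e^(−6.1)·6.1^10/10! = 0.0440899
  L_C = e^(−13.4)·13.4^10/10! = 0.0779361
Prior × likelihood for each component:
  w_A·L_A = 0.42 × 0.00189856 = 0.000797396
  w_B·L_B = 0.35 × 0.0440899 = 0.0154315
  w_C·L_C = 0.23 × 0.0779361 = 0.0179253
Normaliser: 0.000797396 + 0.0154315 + 0.0179253 = 0.0341542
So the posterior for Regime B is 0.0154315 / 0.0341542 ≈ 0.4518.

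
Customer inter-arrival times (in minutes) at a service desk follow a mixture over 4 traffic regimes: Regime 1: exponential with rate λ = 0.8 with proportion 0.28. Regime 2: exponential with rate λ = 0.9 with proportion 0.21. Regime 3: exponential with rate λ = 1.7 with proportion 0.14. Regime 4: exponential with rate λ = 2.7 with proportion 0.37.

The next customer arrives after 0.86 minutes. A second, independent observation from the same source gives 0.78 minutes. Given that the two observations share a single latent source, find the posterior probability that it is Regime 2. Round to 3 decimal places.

0.270

Apply Bayes' rule: the posterior for each component is proportional to its prior times its likelihood at x.
Since both observations come from the same component, the likelihood for component k is f_k(x₁)·f_k(x₂).
  p_1 = [0.8·e^(−0.8·0.86) = 0.8·e^(−0.6880) = 0.402064] × [0.428638] = 0.17234
  p_2 = [0.9·e^(−0.9·0.86) = 0.9·e^(−0.7740) = 0.415048] × [0.446034] = 0.185126
  p_3 = [1.7·e^(−1.7·0.86) = 1.7·e^(−1.4620) = 0.394013] × [0.451413] = 0.177863
  p_4 = [2.7·e^(−2.7·0.86) = 2.7·e^(−2.3220) = 0.264809] × [0.328655] = 0.0870305
Multiply by the mixture weights:
  π_1·p_1 = 0.28 × 0.17234 = 0.0482551
  π_2·p_2 = 0.21 × 0.185126 = 0.0388764
  π_3·p_3 = 0.14 × 0.177863 = 0.0249008
  π_4·p_4 = 0.37 × 0.0870305 = 0.0322013
Sum: 0.0482551 + 0.0388764 + 0.0249008 + 0.0322013 = 0.144234
P(Regime 2 | data) = 0.0388764 / 0.144234 ≈ 0.270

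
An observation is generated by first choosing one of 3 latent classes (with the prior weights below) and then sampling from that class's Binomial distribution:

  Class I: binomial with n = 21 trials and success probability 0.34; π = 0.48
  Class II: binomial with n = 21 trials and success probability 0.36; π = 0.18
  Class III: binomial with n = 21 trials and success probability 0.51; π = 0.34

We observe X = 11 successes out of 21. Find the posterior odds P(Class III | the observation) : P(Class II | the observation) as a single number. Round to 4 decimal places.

6.0299

Posterior odds = (w_i f_i(x)) / (w_j f_j(x)); the normalising sum cancels.
Component likelihoods at x = 11 successes out of 21:
  f_I = 0.0388269
  f_II = 0.0535245
  f_III = 0.170867
Posterior odds = (w_III·f_III) / (w_II·f_II) = (0.34·0.170867) / (0.18·0.0535245) = 0.0580947 / 0.00963441 ≈ 6.0299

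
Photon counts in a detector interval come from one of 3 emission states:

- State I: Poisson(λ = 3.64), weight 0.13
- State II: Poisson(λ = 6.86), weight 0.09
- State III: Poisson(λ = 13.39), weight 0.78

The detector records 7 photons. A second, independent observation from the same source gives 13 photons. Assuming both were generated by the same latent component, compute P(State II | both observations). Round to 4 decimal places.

0.0776

By Bayes' theorem, P(k | x) = π_k f_k(x) / Σ_j π_j f_j(x).
Since both observations come from the same component, the likelihood for component k is f_k(x₁)·f_k(x₂).
  f_I = [e^(−3.64)·3.64^7/7! = 0.0441009] × [8.30244e-05] = 3.66145e-06
  f_II = [e^(−6.86)·6.86^7/7! = 0.148792] × [0.0125508] = 0.00186746
  f_III = [e^(−13.39)·13.39^7/7! = 0.0234331] × [0.109311] = 0.0025615
Prior × likelihood for each component:
  π_I·f_I = 0.13 × 3.66145e-06 = 4.75988e-07
  π_II·f_II = 0.09 × 0.00186746 = 0.000168071
  π_III·f_III = 0.78 × 0.0025615 = 0.00199797
Normaliser: 4.75988e-07 + 0.000168071 + 0.00199797 = 0.00216652
P(State II | x₁, x₂) = 0.000168071 / 0.00216652 ≈ 0.0776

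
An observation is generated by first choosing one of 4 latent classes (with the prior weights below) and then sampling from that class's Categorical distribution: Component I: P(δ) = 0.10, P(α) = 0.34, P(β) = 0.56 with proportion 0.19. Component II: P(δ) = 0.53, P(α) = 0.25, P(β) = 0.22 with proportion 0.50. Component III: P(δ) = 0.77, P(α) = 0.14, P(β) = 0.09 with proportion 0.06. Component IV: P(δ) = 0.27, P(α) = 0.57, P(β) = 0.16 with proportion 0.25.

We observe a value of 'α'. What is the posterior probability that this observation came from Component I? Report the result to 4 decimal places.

0.1897

The responsibility of component k is π_k f_k(x) divided by Σ_j π_j f_j(x).
Component likelihoods at x = 'α':
  L_I = P(α | comp) = 0.34
  L_II = P(α | comp) = 0.25
  L_III = P(α | comp) = 0.14
  L_IV = P(α | comp) = 0.57
Unnormalised posteriors:
  π_I·L_I = 0.19 × 0.34 = 0.0646
  π_II·L_II = 0.50 × 0.25 = 0.125
  π_III·L_III = 0.06 × 0.14 = 0.0084
  π_IV·L_IV = 0.25 × 0.57 = 0.1425
Evidence: 0.0646 + 0.125 + 0.0084 + 0.1425 = 0.3405
P(Component I | x) ≈ 0.1897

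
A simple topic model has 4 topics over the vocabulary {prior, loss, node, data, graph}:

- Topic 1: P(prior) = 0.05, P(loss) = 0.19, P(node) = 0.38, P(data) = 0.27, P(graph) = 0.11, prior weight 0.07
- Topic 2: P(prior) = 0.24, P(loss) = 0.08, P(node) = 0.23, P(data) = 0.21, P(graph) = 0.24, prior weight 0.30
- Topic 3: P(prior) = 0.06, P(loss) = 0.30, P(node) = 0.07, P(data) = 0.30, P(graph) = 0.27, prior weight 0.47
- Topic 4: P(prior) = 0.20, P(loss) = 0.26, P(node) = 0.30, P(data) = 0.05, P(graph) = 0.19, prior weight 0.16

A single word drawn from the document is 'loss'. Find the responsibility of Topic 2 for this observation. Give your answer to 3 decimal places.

0.109

By Bayes' theorem, P(k | x) = π_k f_k(x) / Σ_j π_j f_j(x).
Component likelihoods at x = 'loss':
  p_1 = P(loss | comp) = 0.19
  p_2 = P(loss | comp) = 0.08
  p_3 = P(loss | comp) = 0.30
  p_4 = P(loss | comp) = 0.26
Prior × likelihood for each component:
  π_1·p_1 = 0.07 × 0.19 = 0.0133
  π_2·p_2 = 0.30 × 0.08 = 0.024
  π_3·p_3 = 0.47 × 0.3 = 0.141
  π_4·p_4 = 0.16 × 0.26 = 0.0416
Marginal: 0.0133 + 0.024 + 0.141 + 0.0416 = 0.2199
So the posterior for Topic 2 is 0.024 / 0.2199 ≈ 0.109.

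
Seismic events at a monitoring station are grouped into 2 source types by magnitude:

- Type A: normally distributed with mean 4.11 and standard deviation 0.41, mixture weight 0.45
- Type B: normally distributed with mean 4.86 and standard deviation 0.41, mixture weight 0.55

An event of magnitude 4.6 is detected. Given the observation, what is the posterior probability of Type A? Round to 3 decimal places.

P(component k | x) = π_k·f_k(x) / marginal(x), where marginal(x) = Σ_j π_j·f_j(x).
Normal densities:
  p_A = 0.476399
  p_B = 0.795797
Weight by the priors:
  π_A·p_A = 0.45 × 0.476399 = 0.21438
  π_B·p_B = 0.55 × 0.795797 = 0.437688
Denominator: 0.21438 + 0.437688 = 0.652068
Responsibility of Type A: 0.21438 / 0.652068 ≈ 0.329

0.329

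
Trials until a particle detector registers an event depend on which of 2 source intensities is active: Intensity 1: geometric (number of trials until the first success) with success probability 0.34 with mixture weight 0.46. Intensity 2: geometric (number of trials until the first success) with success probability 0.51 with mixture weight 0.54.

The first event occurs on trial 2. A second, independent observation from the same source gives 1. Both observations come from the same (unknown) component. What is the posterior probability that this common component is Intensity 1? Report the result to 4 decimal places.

Posterior ∝ prior × likelihood, so P(k | x) ∝ w_k f_k(x); normalise over all components.
Since both observations come from the same component, the likelihood for component k is f_k(x₁)·f_k(x₂).
  L_1 = [0.2244] × [0.34] = 0.076296
  L_2 = [0.2499] × [0.51] = 0.127449
Weight by the priors:
  w_1·L_1 = 0.46 × 0.076296 = 0.0350962
  w_2·L_2 = 0.54 × 0.127449 = 0.0688225
Sum: 0.0350962 + 0.0688225 = 0.103919
Responsibility of Intensity 1: 0.0350962 / 0.103919 ≈ 0.3377

0.3377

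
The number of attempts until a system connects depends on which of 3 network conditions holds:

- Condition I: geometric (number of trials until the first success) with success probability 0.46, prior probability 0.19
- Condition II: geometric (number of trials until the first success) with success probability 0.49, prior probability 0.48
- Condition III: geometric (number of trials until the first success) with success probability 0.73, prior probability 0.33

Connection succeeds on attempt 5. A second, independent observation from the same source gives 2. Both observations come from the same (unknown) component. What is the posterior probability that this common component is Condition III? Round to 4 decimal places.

0.0415

By Bayes' theorem, P(k | x) = π_k f_k(x) / Σ_j π_j f_j(x).
Since both observations come from the same component, the likelihood for component k is f_k(x₁)·f_k(x₂).
  L_I = [0.46·(1−0.46)^4 = 0.46·0.0850306 = 0.0391141] × [0.2484] = 0.00971593
  L_II = [0.49·(1−0.49)^4 = 0.49·0.067652 = 0.0331495] × [0.2499] = 0.00828406
  L_III = [0.73·(1−0.73)^4 = 0.73·0.00531441 = 0.00387952] × [0.1971] = 0.000764653
Weight by the priors:
  π_I·L_I = 0.19 × 0.00971593 = 0.00184603
  π_II·L_II = 0.48 × 0.00828406 = 0.00397635
  π_III·L_III = 0.33 × 0.000764653 = 0.000252336
Sum: 0.00184603 + 0.00397635 + 0.000252336 = 0.00607471
P(Condition III | x₁, x₂) ≈ 0.0415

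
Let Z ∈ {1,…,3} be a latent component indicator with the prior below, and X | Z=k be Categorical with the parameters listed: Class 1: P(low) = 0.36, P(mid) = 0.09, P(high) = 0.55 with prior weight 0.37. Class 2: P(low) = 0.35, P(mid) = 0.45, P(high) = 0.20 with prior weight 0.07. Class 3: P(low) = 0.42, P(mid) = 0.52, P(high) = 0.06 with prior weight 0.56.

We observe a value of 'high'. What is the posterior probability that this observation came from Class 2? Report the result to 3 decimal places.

Posterior ∝ prior × likelihood, so P(k | x) ∝ π_k f_k(x); normalise over all components.
Component likelihoods at x = 'high':
  p_1 = P(high | comp) = 0.55
  p_2 = P(high | comp) = 0.20
  p_3 = P(high | comp) = 0.06
Prior × likelihood for each component:
  π_1·p_1 = 0.37 × 0.55 = 0.2035
  π_2·p_2 = 0.07 × 0.2 = 0.014
  π_3·p_3 = 0.56 × 0.06 = 0.0336
Marginal: 0.2035 + 0.014 + 0.0336 = 0.2511
So the posterior for Class 2 is 0.014 / 0.2511 ≈ 0.056.

0.056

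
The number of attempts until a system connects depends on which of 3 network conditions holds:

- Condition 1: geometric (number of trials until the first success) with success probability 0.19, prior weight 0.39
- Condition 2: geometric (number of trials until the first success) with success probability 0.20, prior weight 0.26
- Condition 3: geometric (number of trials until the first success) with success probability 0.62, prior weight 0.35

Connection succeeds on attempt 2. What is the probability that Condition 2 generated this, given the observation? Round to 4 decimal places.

P(component k | x) = π_k·f_k(x) / marginal(x), where marginal(x) = Σ_j π_j·f_j(x).
Evaluate each component's likelihood at the observed value:
  p_1 = 0.19·(1−0.19)^1 = 0.19·0.81 = 0.1539
  p_2 = 0.20·(1−0.20)^1 = 0.20·0.8 = 0.16
  p_3 = 0.62·(1−0.62)^1 = 0.62·0.38 = 0.2356
Weight by the priors:
  π_1·p_1 = 0.39 × 0.1539 = 0.060021
  π_2·p_2 = 0.26 × 0.16 = 0.0416
  π_3·p_3 = 0.35 × 0.2356 = 0.08246
Evidence: 0.060021 + 0.0416 + 0.08246 = 0.184081
Responsibility of Condition 2: 0.0416 / 0.184081 ≈ 0.2260

0.2260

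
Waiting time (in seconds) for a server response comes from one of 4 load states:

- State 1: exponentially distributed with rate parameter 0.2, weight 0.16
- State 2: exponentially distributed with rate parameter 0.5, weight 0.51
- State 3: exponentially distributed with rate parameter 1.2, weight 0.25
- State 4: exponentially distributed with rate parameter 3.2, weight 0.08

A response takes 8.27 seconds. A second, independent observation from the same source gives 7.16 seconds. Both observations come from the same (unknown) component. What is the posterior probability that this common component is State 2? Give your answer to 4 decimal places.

0.1628

Apply Bayes' rule: the posterior for each component is proportional to its prior times its likelihood at x.
Since both observations come from the same component, the likelihood for component k is f_k(x₁)·f_k(x₂).
  f_1 = [0.2·e^(−0.2·8.27) = 0.2·e^(−1.6540) = 0.0382566] × [0.0477662] = 0.00182737
  f_2 = [0.5·e^(−0.5·8.27) = 0.5·e^(−4.1350) = 0.00800133] × [0.0139378] = 0.000111521
  f_3 = [1.2·e^(−1.2·8.27) = 1.2·e^(−9.9240) = 5.87818e-05] × [0.000222701] = 1.30908e-08
  f_4 = [3.2·e^(−3.2·8.27) = 3.2·e^(−26.4640) = 1.02797e-11] × [3.58587e-10] = 3.68617e-21
Prior × likelihood for each component:
  w_1·f_1 = 0.16 × 0.00182737 = 0.00029238
  w_2·f_2 = 0.51 × 0.000111521 = 5.68759e-05
  w_3·f_3 = 0.25 × 1.30908e-08 = 3.2727e-09
  w_4·f_4 = 0.08 × 3.68617e-21 = 2.94894e-22
Marginal: 0.00029238 + 5.68759e-05 + 3.2727e-09 + 2.94894e-22 = 0.000349259
Responsibility of State 2: 5.68759e-05 / 0.000349259 ≈ 0.1628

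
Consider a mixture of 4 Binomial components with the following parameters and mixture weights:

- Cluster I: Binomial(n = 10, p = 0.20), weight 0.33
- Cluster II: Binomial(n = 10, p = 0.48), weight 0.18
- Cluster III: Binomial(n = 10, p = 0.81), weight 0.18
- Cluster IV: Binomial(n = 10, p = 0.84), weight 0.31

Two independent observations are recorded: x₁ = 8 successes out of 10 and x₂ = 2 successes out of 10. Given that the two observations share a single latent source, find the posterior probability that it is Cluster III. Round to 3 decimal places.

0.008

Apply Bayes' rule: the posterior for each component is proportional to its prior times its likelihood at x.
Since both observations come from the same component, the likelihood for component k is f_k(x₁)·f_k(x₂).
  L_I = [C(10,8)·0.20^8·0.80^2 = 45·2.56e-06·0.64 = 7.3728e-05] × [0.30199] = 2.22651e-05
  L_II = [C(10,8)·0.48^8·0.52^2 = 45·0.00281793·0.2704 = 0.0342885] × [0.055427] = 0.00190051
  L_III = [C(10,8)·0.81^8·0.19^2 = 45·0.185302·0.0361 = 0.301023] × [5.01431e-05] = 1.50942e-05
  L_IV = [C(10,8)·0.84^8·0.16^2 = 45·0.247876·0.0256 = 0.285553] × [1.36374e-05] = 3.8942e-06
Multiply by the mixture weights:
  P(Z=I)·L_I = 0.33 × 2.22651e-05 = 7.34749e-06
  P(Z=II)·L_II = 0.18 × 0.00190051 = 0.000342092
  P(Z=III)·L_III = 0.18 × 1.50942e-05 = 2.71696e-06
  P(Z=IV)·L_IV = 0.31 × 3.8942e-06 = 1.2072e-06
Marginal: 7.34749e-06 + 0.000342092 + 2.71696e-06 + 1.2072e-06 = 0.000353364
P(Cluster III | x₁, x₂) ≈ 0.008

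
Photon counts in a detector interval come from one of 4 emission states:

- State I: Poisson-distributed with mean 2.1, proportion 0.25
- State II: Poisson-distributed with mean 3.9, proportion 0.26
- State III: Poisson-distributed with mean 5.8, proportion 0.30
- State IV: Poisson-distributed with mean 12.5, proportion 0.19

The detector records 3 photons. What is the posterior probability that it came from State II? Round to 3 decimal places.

0.403

P(component k | x) = π_k·f_k(x) / marginal(x), where marginal(x) = Σ_j π_j·f_j(x).
Component likelihoods at x = 3 photons:
  L_I = e^(−2.1)·2.1^3/3! = 0.189011
  L_II = e^(−3.9)·3.9^3/3! = 0.200122
  L_III = e^(−5.8)·5.8^3/3! = 0.098452
  L_IV = e^(−12.5)·12.5^3/3! = 0.0012131
Multiply by the mixture weights:
  π_I·L_I = 0.25 × 0.189011 = 0.0472529
  π_II·L_II = 0.26 × 0.200122 = 0.0520316
  π_III·L_III = 0.30 × 0.098452 = 0.0295356
  π_IV·L_IV = 0.19 × 0.0012131 = 0.00023049
Evidence: 0.0472529 + 0.0520316 + 0.0295356 + 0.00023049 = 0.129051
Responsibility of State II: 0.0520316 / 0.129051 ≈ 0.403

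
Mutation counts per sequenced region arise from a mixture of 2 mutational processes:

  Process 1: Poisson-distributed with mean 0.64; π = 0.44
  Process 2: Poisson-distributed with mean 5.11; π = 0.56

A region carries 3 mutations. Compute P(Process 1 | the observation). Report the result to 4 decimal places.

0.1188

P(component k | x) = P(Z=k)·f_k(x) / marginal(x), where marginal(x) = Σ_j P(Z=j)·f_j(x).
Evaluate each component's likelihood at the observed value:
  L_1 = e^(−0.64)·0.64^3/3! = 0.0230378
  L_2 = e^(−5.11)·5.11^3/3! = 0.134235
Prior × likelihood for each component:
  P(Z=1)·L_1 = 0.44 × 0.0230378 = 0.0101366
  P(Z=2)·L_2 = 0.56 × 0.134235 = 0.0751718
Marginal: 0.0101366 + 0.0751718 = 0.0853084
P(Process 1 | data) ≈ 0.1188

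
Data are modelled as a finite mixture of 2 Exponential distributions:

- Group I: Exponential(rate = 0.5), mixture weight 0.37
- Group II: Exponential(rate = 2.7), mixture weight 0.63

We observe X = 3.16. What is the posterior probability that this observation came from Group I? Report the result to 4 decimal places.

Apply Bayes' rule: the posterior for each component is proportional to its prior times its likelihood at x.
Evaluate each component's likelihood at the observed value:
  f_I = 0.102988
  f_II = 0.000532063
Unnormalised posteriors:
  π_I·f_I = 0.37 × 0.102988 = 0.0381054
  π_II·f_II = 0.63 × 0.000532063 = 0.0003352
Denominator: 0.0381054 + 0.0003352 = 0.0384406
P(Group I | 3.16) = 0.0381054 / 0.0384406 ≈ 0.9913

0.9913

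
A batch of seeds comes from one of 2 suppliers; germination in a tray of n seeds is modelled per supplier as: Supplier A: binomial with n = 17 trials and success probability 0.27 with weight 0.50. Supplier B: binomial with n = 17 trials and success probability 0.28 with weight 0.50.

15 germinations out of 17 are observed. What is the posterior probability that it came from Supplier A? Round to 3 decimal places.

0.373

The responsibility of component k is π_k f_k(x) divided by Σ_j π_j f_j(x).
Component likelihoods at x = 15 germinations out of 17:
  f_A = 2.14112e-07
  f_B = 3.59397e-07
Prior × likelihood for each component:
  π_A·f_A = 0.50 × 2.14112e-07 = 1.07056e-07
  π_B·f_B = 0.50 × 3.59397e-07 = 1.79698e-07
Denominator: 1.07056e-07 + 1.79698e-07 = 2.86754e-07
So the posterior for Supplier A is 1.07056e-07 / 2.86754e-07 ≈ 0.373.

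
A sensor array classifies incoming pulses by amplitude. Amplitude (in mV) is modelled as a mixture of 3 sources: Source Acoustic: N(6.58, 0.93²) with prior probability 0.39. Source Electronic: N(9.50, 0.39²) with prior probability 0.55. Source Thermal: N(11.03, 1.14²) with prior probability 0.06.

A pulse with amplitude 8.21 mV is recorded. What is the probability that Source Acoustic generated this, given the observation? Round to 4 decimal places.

0.9148

Posterior ∝ prior × likelihood, so P(k | x) ∝ P(Z=k) f_k(x); normalise over all components.
Evaluate each component's likelihood at the observed value:
  p_Acoustic = (1/(0.93·√(2π)))·exp(−(8.21−6.58)²/(2·0.93²)) = 0.428970·exp(-1.53596) = 0.0923356
  p_Electronic = (1/(0.39·√(2π)))·exp(−(8.21−9.50)²/(2·0.39²)) = 1.022929·exp(-5.47041) = 0.00430601
  p_Thermal = (1/(1.14·√(2π)))·exp(−(8.21−11.03)²/(2·1.14²)) = 0.349949·exp(-3.05956) = 0.0164156
Unnormalised posteriors:
  P(Z=Acoustic)·p_Acoustic = 0.39 × 0.0923356 = 0.0360109
  P(Z=Electronic)·p_Electronic = 0.55 × 0.00430601 = 0.0023683
  P(Z=Thermal)·p_Thermal = 0.06 × 0.0164156 = 0.000984936
Evidence: 0.0360109 + 0.0023683 + 0.000984936 = 0.0393641
P(Source Acoustic | data) ≈ 0.9148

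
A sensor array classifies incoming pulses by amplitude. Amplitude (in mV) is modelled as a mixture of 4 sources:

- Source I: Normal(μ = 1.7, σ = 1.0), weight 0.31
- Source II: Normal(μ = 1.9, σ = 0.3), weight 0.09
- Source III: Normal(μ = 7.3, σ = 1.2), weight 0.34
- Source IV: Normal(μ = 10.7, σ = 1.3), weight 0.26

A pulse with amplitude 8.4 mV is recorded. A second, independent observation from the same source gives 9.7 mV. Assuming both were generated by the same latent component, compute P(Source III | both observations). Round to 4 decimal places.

Posterior ∝ prior × likelihood, so P(k | x) ∝ π_k f_k(x); normalise over all components.
Since both observations come from the same component, the likelihood for component k is f_k(x₁)·f_k(x₂).
  p_I = [7.13133e-11] × [5.05227e-15] = 3.60294e-25
  p_II = [1.53187e-102] × [2.14909e-147] = 3.29213e-249
  p_III = [0.218406] × [0.0449925] = 0.00982663
  p_IV = [0.064159] × [0.228285] = 0.0146465
Unnormalised posteriors:
  π_I·p_I = 0.31 × 3.60294e-25 = 1.11691e-25
  π_II·p_II = 0.09 × 3.29213e-249 = 2.96292e-250
  π_III·p_III = 0.34 × 0.00982663 = 0.00334105
  π_IV·p_IV = 0.26 × 0.0146465 = 0.0038081
Denominator: 1.11691e-25 + 2.96292e-250 + 0.00334105 + 0.0038081 = 0.00714915
Responsibility of Source III: 0.00334105 / 0.00714915 ≈ 0.4673

0.4673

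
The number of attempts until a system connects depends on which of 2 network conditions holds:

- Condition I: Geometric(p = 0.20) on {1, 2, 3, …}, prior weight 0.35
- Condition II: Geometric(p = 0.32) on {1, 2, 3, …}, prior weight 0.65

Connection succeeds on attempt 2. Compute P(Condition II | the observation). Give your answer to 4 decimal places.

0.7164

Posterior ∝ prior × likelihood, so P(k | x) ∝ P(Z=k) f_k(x); normalise over all components.
Evaluate each component's likelihood at the observed value:
  f_I = 0.16
  f_II = 0.2176
Multiply by the mixture weights:
  P(Z=I)·f_I = 0.35 × 0.16 = 0.056
  P(Z=II)·f_II = 0.65 × 0.2176 = 0.14144
Denominator: 0.056 + 0.14144 = 0.19744
P(Condition II | the observation) = 0.14144 / 0.19744 ≈ 0.7164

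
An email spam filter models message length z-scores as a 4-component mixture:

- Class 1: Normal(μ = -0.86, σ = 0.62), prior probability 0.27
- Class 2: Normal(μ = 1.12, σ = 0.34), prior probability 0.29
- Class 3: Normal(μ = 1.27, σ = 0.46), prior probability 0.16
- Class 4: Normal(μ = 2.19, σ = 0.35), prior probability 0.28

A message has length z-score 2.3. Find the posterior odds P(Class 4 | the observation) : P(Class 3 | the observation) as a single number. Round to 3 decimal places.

26.853

Since P(k|x) ∝ w_k f_k(x), the posterior odds are w_i f_i(x) / (w_j f_j(x)).
Evaluate each component's likelihood at the observed value:
  L_1 = 1.47116e-06
  L_2 = 0.00284378
  L_3 = 0.0707034
  L_4 = 1.08491
Odds = (0.28/0.16) × (1.08491/0.0707034) = 1.75 × 15.3445 ≈ 26.853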